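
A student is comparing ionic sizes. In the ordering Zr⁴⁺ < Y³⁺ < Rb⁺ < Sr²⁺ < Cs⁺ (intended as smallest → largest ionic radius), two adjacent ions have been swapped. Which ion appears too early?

Compare adjacent ions: both have 36 electrons but Z(Sr)=38 > Z(Rb)=37, so Sr²⁺ should be the smaller of the two — yet in this increasing list Rb⁺ sits before Sr²⁺. Nothing else is reversed, so Rb⁺ should move one place to the right.

Rb⁺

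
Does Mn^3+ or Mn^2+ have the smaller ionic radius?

Mn^3+

Same element, different charge: the more highly charged cation has fewer electrons and a greater effective nuclear charge per electron, making Mn^3+ the smallest.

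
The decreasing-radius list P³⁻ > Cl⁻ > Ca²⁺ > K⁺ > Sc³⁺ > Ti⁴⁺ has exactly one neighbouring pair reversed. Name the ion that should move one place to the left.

Check each adjacent pair. Ca²⁺ and K⁺ are reversed: they are isoelectronic (18 e⁻) and Ca has more protons than K (20 vs 19), making Ca²⁺ smaller. No other neighbouring pair contradicts the periodic trends, so K⁺ is the ion listed too late.

K⁺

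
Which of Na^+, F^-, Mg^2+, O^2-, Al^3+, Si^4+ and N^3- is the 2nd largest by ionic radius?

O^2-

Each ion has 10 electrons. The ranking follows nuclear charge in reverse — greater Z gives a smaller radius. Si^4+ (Z=14), Al^3+ (Z=13), Mg^2+ (Z=12), Na^+ (Z=11), F^- (Z=9), O^2- (Z=8), N^3- (Z=7).
Ordering: Si^4+ < Al^3+ < Mg^2+ < Na^+ < F^- < O^2- < N^3-. The 2nd largest is O^2-.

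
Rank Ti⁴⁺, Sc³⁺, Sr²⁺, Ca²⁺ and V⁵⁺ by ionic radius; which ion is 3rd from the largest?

First list Z and electron count for each: V⁵⁺ (Z=23, 18 e⁻), Ti⁴⁺ (Z=22, 18 e⁻), Sc³⁺ (Z=21, 18 e⁻), Ca²⁺ (Z=20, 18 e⁻), Sr²⁺ (Z=38, 36 e⁻). V⁵⁺ < Ti⁴⁺ (isoelectronic, higher Z=23 is smaller); Ti⁴⁺ < Sc³⁺ (isoelectronic, higher Z=22 is smaller); Sc³⁺ < Ca²⁺ (both 18 e⁻, Z=21>20); Ca²⁺ < Sr²⁺ (same group, 1 shell fewer).
That gives V⁵⁺ < Ti⁴⁺ < Sc³⁺ < Ca²⁺ < Sr²⁺. From the largest end, number 3 is Sc³⁺.

Sc³⁺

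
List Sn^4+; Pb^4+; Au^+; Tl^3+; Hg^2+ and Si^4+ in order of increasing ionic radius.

Work out protons and electrons: Si^4+ has 10 e⁻ (Z=14), Sn^4+ has 46 e⁻ (Z=50), Pb^4+ has 78 e⁻ (Z=82), Tl^3+ has 78 e⁻ (Z=81), Hg^2+ has 78 e⁻ (Z=80), Au^+ has 78 e⁻ (Z=79). Si^4+ < Sn^4+ (same group, period 3 vs 5); Sn^4+ < Pb^4+ (same group, period 5 vs 6); Pb^4+ < Tl^3+ (both 78 e⁻, Z=82>81); Tl^3+ < Hg^2+ (both 78 e⁻, Z=81>80); Hg^2+ < Au^+ (isoelectronic, higher Z=80 is smaller).

Si^4+ < Sn^4+ < Pb^4+ < Tl^3+ < Hg^2+ < Au^+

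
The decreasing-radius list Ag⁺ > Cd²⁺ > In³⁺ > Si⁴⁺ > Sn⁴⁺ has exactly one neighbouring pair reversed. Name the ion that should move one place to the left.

Sn⁴⁺

Scanning neighbour by neighbour, only Si⁴⁺/Sn⁴⁺ violates a trend: same group and charge — period 3 sits above period 5, so Si⁴⁺ is smaller. That makes Sn⁴⁺ the one sitting a position late relative to where it belongs.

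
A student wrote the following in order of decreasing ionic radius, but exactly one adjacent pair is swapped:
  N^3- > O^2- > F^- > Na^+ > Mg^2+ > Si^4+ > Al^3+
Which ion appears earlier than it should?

Si^4+

The pair Si^4+, Al^3+ is the wrong way round — Si^4+ and Al^3+ share 10 electrons; the higher nuclear charge on Si (Z=14) contracts it more, so Si^4+ < Al^3+. All other adjacent pairs agree with periodic trends, so Si^4+ is the misplaced ion.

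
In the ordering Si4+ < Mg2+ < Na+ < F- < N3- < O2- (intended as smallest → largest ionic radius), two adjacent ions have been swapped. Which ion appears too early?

The pair N3-, O2- is the wrong way round — they are isoelectronic (10 e⁻) and O has more protons than N (8 vs 7), making O2- smaller. All other adjacent pairs agree with periodic trends, so N3- is the misplaced ion.

N3-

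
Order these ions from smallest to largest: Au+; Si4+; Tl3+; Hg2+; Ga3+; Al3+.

Si4+ < Al3+ < Ga3+ < Tl3+ < Hg2+ < Au+

Tabulating Z and e⁻: Si4+: 10 e⁻, Z=14, Al3+: 10 e⁻, Z=13, Ga3+: 28 e⁻, Z=31, Tl3+: 78 e⁻, Z=81, Hg2+: 78 e⁻, Z=80, Au+: 78 e⁻, Z=79. Si4+ < Al3+ (isoelectronic, higher Z=14 is smaller); Al3+ < Ga3+ (same group, 1 shell fewer); Ga3+ < Tl3+ (same group, period 4 vs 6); Tl3+ < Hg2+ (both 78 e⁻, Z=81>80); Hg2+ < Au+ (both 78 e⁻, Z=80>79).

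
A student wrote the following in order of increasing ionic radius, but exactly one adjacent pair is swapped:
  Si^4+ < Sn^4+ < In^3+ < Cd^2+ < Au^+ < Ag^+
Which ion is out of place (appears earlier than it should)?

Au^+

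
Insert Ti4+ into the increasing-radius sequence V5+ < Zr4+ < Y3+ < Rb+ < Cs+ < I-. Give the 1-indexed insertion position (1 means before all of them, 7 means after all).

Work out protons and electrons: V5+: 18 e⁻, Z=23, Ti4+: 18 e⁻, Z=22, Zr4+: 36 e⁻, Z=40, Y3+: 36 e⁻, Z=39, Rb+: 36 e⁻, Z=37, Cs+: 54 e⁻, Z=55, I-: 54 e⁻, Z=53. V5+ < Ti4+ (both 18 e⁻, Z=23>22); Ti4+ < Zr4+ (same group, 1 shell fewer); Zr4+ < Y3+ (isoelectronic, higher Z=40 is smaller); Y3+ < Rb+ (both 36 e⁻, Z=39>37); Rb+ < Cs+ (same group, period 5 vs 6); Cs+ < I- (isoelectronic, higher Z=55 is smaller).
With Ti4+ included the full order is V5+ < Ti4+ < Zr4+ < Y3+ < Rb+ < Cs+ < I-, so it takes position 2.

2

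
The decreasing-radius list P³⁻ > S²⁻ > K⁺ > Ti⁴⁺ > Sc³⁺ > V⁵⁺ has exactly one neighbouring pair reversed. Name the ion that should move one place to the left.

Check each adjacent pair. Ti⁴⁺ and Sc³⁺ are reversed: both have 18 electrons but Z(Ti)=22 > Z(Sc)=21, so Ti⁴⁺ should be the smaller of the two. No other neighbouring pair contradicts the periodic trends, so Sc³⁺ is the ion listed too late.

Sc³⁺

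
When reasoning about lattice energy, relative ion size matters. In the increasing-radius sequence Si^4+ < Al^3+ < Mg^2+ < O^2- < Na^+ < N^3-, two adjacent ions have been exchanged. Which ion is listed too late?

Check each adjacent pair. O^2- and Na^+ are reversed: they are isoelectronic (10 e⁻) and Na has more protons than O (11 vs 8), making Na^+ smaller. No other neighbouring pair contradicts the periodic trends, so Na^+ is the ion listed too late.

Na^+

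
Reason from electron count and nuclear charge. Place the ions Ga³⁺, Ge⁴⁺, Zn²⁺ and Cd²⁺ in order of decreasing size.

Work out protons and electrons: Ge⁴⁺: 28 e⁻, Z=32, Ga³⁺: 28 e⁻, Z=31, Zn²⁺: 28 e⁻, Z=30, Cd²⁺: 46 e⁻, Z=48. Ge⁴⁺ < Ga³⁺ (both 28 e⁻, Z=32>31); Ga³⁺ < Zn²⁺ (isoelectronic, higher Z=31 is smaller); Zn²⁺ < Cd²⁺ (same group, period 4 vs 5).

Cd²⁺ > Zn²⁺ > Ga³⁺ > Ge⁴⁺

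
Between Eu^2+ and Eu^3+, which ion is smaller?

Eu^3+

For a single element, ionic radius drops as positive charge rises — Eu^3+ < Eu^2+.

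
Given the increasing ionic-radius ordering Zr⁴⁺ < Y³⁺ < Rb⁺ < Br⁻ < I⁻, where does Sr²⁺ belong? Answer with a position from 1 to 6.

3

Work out protons and electrons: Zr⁴⁺ has 36 e⁻ (Z=40), Y³⁺ has 36 e⁻ (Z=39), Sr²⁺ has 36 e⁻ (Z=38), Rb⁺ has 36 e⁻ (Z=37), Br⁻ has 36 e⁻ (Z=35), I⁻ has 54 e⁻ (Z=53). Zr⁴⁺ < Y³⁺ (isoelectronic, higher Z=40 is smaller); Y³⁺ < Sr²⁺ (isoelectronic, higher Z=39 is smaller); Sr²⁺ < Rb⁺ (both 36 e⁻, Z=38>37); Rb⁺ < Br⁻ (both 36 e⁻, Z=37>35); Br⁻ < I⁻ (same group, 1 shell fewer).
Putting Sr²⁺ in gives Zr⁴⁺ < Y³⁺ < Sr²⁺ < Rb⁺ < Br⁻ < I⁻; it lands at slot 3.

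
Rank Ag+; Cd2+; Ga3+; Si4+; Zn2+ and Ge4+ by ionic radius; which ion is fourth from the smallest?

First list Z and electron count for each: Si4+ has 10 e⁻ (Z=14), Ge4+ has 28 e⁻ (Z=32), Ga3+ has 28 e⁻ (Z=31), Zn2+ has 28 e⁻ (Z=30), Cd2+ has 46 e⁻ (Z=48), Ag+ has 46 e⁻ (Z=47). Si4+ < Ge4+ (same group, 1 shell fewer); Ge4+ < Ga3+ (both 28 e⁻, Z=32>31); Ga3+ < Zn2+ (both 28 e⁻, Z=31>30); Zn2+ < Cd2+ (same group, 1 shell fewer); Cd2+ < Ag+ (both 46 e⁻, Z=48>47).
So the order is Si4+ < Ge4+ < Ga3+ < Zn2+ < Cd2+ < Ag+; the 4th-smallest ion is Zn2+.

Zn2+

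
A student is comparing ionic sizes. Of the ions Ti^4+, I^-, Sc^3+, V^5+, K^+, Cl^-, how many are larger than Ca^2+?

3

V^5+: 18 e⁻, Z=23, Ti^4+: 18 e⁻, Z=22, Sc^3+: 18 e⁻, Z=21, Ca^2+: 18 e⁻, Z=20, K^+: 18 e⁻, Z=19, Cl^-: 18 e⁻, Z=17, I^-: 54 e⁻, Z=53. V^5+ < Ti^4+ (both 18 e⁻, Z=23>22); Ti^4+ < Sc^3+ (both 18 e⁻, Z=22>21); Sc^3+ < Ca^2+ (isoelectronic, higher Z=21 is smaller); Ca^2+ < K^+ (both 18 e⁻, Z=20>19); K^+ < Cl^- (both 18 e⁻, Z=19>17); Cl^- < I^- (same group, period 3 vs 5).
Overall: V^5+ < Ti^4+ < Sc^3+ < Ca^2+ < K^+ < Cl^- < I^-. Ca^2+ has 3 below it and 3 above. So 3 are larger.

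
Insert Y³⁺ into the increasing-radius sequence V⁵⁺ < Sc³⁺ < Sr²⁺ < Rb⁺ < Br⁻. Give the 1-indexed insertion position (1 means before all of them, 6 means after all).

3

Tabulating Z and e⁻: V⁵⁺ (Z=23, 18 e⁻), Sc³⁺ (Z=21, 18 e⁻), Y³⁺ (Z=39, 36 e⁻), Sr²⁺ (Z=38, 36 e⁻), Rb⁺ (Z=37, 36 e⁻), Br⁻ (Z=35, 36 e⁻). V⁵⁺ < Sc³⁺ (isoelectronic, higher Z=23 is smaller); Sc³⁺ < Y³⁺ (same group, period 4 vs 5); Y³⁺ < Sr²⁺ (both 36 e⁻, Z=39>38); Sr²⁺ < Rb⁺ (both 36 e⁻, Z=38>37); Rb⁺ < Br⁻ (both 36 e⁻, Z=37>35).
Merged order: V⁵⁺ < Sc³⁺ < Y³⁺ < Sr²⁺ < Rb⁺ < Br⁻ — Y³⁺ is number 3.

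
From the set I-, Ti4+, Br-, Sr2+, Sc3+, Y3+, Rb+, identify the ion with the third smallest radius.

Y3+

Ti4+: 18 e⁻, Z=22, Sc3+: 18 e⁻, Z=21, Y3+: 36 e⁻, Z=39, Sr2+: 36 e⁻, Z=38, Rb+: 36 e⁻, Z=37, Br-: 36 e⁻, Z=35, I-: 54 e⁻, Z=53. Ti4+ < Sc3+ (both 18 e⁻, Z=22>21); Sc3+ < Y3+ (same group, 1 shell fewer); Y3+ < Sr2+ (isoelectronic, higher Z=39 is smaller); Sr2+ < Rb+ (isoelectronic, higher Z=38 is smaller); Rb+ < Br- (isoelectronic, higher Z=37 is smaller); Br- < I- (same group, 1 shell fewer).
That gives Ti4+ < Sc3+ < Y3+ < Sr2+ < Rb+ < Br- < I-. From the smallest end, number 3 is Y3+.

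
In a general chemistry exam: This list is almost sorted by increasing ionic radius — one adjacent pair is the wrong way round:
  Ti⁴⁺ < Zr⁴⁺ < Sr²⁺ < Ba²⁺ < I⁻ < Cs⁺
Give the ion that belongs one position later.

I⁻

Check each adjacent pair. I⁻ and Cs⁺ are reversed: Cs⁺ and I⁻ share 54 electrons; the higher nuclear charge on Cs (Z=55) contracts it more, so Cs⁺ < I⁻. No other neighbouring pair contradicts the periodic trends, so I⁻ is the ion listed too early.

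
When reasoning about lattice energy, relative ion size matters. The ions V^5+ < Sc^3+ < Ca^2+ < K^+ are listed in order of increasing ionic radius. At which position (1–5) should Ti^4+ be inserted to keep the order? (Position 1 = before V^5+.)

These species are isoelectronic with 18 electrons. The only difference is the number of protons: V^5+ (Z=23), Ti^4+ (Z=22), Sc^3+ (Z=21), Ca^2+ (Z=20), K^+ (Z=19). The strongest nuclear pull (V^5+) gives the smallest ion.
With Ti^4+ included the full order is V^5+ < Ti^4+ < Sc^3+ < Ca^2+ < K^+, so it takes position 2.

2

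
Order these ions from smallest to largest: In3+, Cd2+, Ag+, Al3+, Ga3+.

Al3+ < Ga3+ < In3+ < Cd2+ < Ag+

Electron counts and nuclear charges: Al3+ (Z=13, 10 e⁻), Ga3+ (Z=31, 28 e⁻), In3+ (Z=49, 46 e⁻), Cd2+ (Z=48, 46 e⁻), Ag+ (Z=47, 46 e⁻). Al3+ < Ga3+ (same group, 1 shell fewer); Ga3+ < In3+ (same group, period 4 vs 5); In3+ < Cd2+ (both 46 e⁻, Z=49>48); Cd2+ < Ag+ (isoelectronic, higher Z=48 is smaller).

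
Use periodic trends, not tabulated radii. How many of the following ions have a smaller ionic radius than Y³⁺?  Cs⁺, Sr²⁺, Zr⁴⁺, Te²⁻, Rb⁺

Zr⁴⁺ has 36 e⁻ (Z=40), Y³⁺ has 36 e⁻ (Z=39), Sr²⁺ has 36 e⁻ (Z=38), Rb⁺ has 36 e⁻ (Z=37), Cs⁺ has 54 e⁻ (Z=55), Te²⁻ has 54 e⁻ (Z=52). Zr⁴⁺ < Y³⁺ (both 36 e⁻, Z=40>39); Y³⁺ < Sr²⁺ (isoelectronic, higher Z=39 is smaller); Sr²⁺ < Rb⁺ (isoelectronic, higher Z=38 is smaller); Rb⁺ < Cs⁺ (same group, 1 shell fewer); Cs⁺ < Te²⁻ (isoelectronic, higher Z=55 is smaller).
Placing each against Y³⁺: smaller — Zr⁴⁺; larger — Sr²⁺, Rb⁺, Cs⁺, Te²⁻. So 1 is smaller.

1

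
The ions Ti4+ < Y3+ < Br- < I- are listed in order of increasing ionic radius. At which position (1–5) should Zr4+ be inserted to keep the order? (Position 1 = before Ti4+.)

2

Ti4+ (Z=22, 18 e⁻), Zr4+ (Z=40, 36 e⁻), Y3+ (Z=39, 36 e⁻), Br- (Z=35, 36 e⁻), I- (Z=53, 54 e⁻). Ti4+ < Zr4+ (same group, period 4 vs 5); Zr4+ < Y3+ (both 36 e⁻, Z=40>39); Y3+ < Br- (both 36 e⁻, Z=39>35); Br- < I- (same group, 1 shell fewer).
Putting Zr4+ in gives Ti4+ < Zr4+ < Y3+ < Br- < I-; it lands at slot 2.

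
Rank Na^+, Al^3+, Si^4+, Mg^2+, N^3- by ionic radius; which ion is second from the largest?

Na^+

All of these have 10 electrons (isoelectronic). With the same electron cloud, the ion with the most protons pulls it in tightest. Nuclear charges: Si^4+ (Z=14), Al^3+ (Z=13), Mg^2+ (Z=12), Na^+ (Z=11), N^3- (Z=7). Highest Z is smallest.
That gives Si^4+ < Al^3+ < Mg^2+ < Na^+ < N^3-. From the largest end, number 2 is Na^+.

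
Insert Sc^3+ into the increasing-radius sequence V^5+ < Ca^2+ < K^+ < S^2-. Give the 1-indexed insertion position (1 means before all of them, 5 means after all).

Isoelectronic series (18 e⁻ each). Size is set by nuclear charge: more protons means a smaller ion. V^5+ (Z=23), Sc^3+ (Z=21), Ca^2+ (Z=20), K^+ (Z=19), S^2- (Z=16).
Merged order: V^5+ < Sc^3+ < Ca^2+ < K^+ < S^2- — Sc^3+ is number 2.

2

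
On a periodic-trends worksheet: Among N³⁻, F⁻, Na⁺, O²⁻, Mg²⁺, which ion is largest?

These species are isoelectronic with 10 electrons. The only difference is the number of protons: Mg²⁺ (Z=12), Na⁺ (Z=11), F⁻ (Z=9), O²⁻ (Z=8), N³⁻ (Z=7). The strongest nuclear pull (Mg²⁺) gives the smallest ion.

N³⁻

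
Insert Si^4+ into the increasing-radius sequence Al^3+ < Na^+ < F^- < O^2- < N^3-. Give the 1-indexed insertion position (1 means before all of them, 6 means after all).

Isoelectronic series (10 e⁻ each). Size is set by nuclear charge: more protons means a smaller ion. Si^4+ (Z=14), Al^3+ (Z=13), Na^+ (Z=11), F^- (Z=9), O^2- (Z=8), N^3- (Z=7).
Merged order: Si^4+ < Al^3+ < Na^+ < F^- < O^2- < N^3- — Si^4+ is number 1.

1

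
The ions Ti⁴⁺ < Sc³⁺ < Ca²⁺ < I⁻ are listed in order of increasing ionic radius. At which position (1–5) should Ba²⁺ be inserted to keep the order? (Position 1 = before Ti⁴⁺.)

4

Work out protons and electrons: Ti⁴⁺: 18 e⁻, Z=22, Sc³⁺: 18 e⁻, Z=21, Ca²⁺: 18 e⁻, Z=20, Ba²⁺: 54 e⁻, Z=56, I⁻: 54 e⁻, Z=53. Ti⁴⁺ < Sc³⁺ (isoelectronic, higher Z=22 is smaller); Sc³⁺ < Ca²⁺ (both 18 e⁻, Z=21>20); Ca²⁺ < Ba²⁺ (same group, period 4 vs 6); Ba²⁺ < I⁻ (isoelectronic, higher Z=56 is smaller).
With Ba²⁺ included the full order is Ti⁴⁺ < Sc³⁺ < Ca²⁺ < Ba²⁺ < I⁻, so it takes position 4.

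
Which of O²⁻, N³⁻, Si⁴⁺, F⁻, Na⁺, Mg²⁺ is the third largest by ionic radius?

Each ion has 10 electrons. The ranking follows nuclear charge in reverse — greater Z gives a smaller radius. Si⁴⁺ (Z=14), Mg²⁺ (Z=12), Na⁺ (Z=11), F⁻ (Z=9), O²⁻ (Z=8), N³⁻ (Z=7).
Ordering: Si⁴⁺ < Mg²⁺ < Na⁺ < F⁻ < O²⁻ < N³⁻. The third largest is F⁻.

F⁻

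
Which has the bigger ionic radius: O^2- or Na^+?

O^2-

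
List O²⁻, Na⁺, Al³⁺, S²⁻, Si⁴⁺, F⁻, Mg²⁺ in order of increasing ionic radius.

Work out protons and electrons: Si⁴⁺ has 10 e⁻ (Z=14), Al³⁺ has 10 e⁻ (Z=13), Mg²⁺ has 10 e⁻ (Z=12), Na⁺ has 10 e⁻ (Z=11), F⁻ has 10 e⁻ (Z=9), O²⁻ has 10 e⁻ (Z=8), S²⁻ has 18 e⁻ (Z=16). Si⁴⁺ < Al³⁺ (both 10 e⁻, Z=14>13); Al³⁺ < Mg²⁺ (both 10 e⁻, Z=13>12); Mg²⁺ < Na⁺ (isoelectronic, higher Z=12 is smaller); Na⁺ < F⁻ (isoelectronic, higher Z=11 is smaller); F⁻ < O²⁻ (isoelectronic, higher Z=9 is smaller); O²⁻ < S²⁻ (same group, period 2 vs 3).

Si⁴⁺ < Al³⁺ < Mg²⁺ < Na⁺ < F⁻ < O²⁻ < S²⁻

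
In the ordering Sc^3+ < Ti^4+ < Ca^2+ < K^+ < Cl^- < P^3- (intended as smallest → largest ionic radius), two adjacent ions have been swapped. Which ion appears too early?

The pair Sc^3+, Ti^4+ is the wrong way round — both have 18 electrons but Z(Ti)=22 > Z(Sc)=21, so Ti^4+ should be the smaller of the two. All other adjacent pairs agree with periodic trends, so Sc^3+ is the misplaced ion.

Sc^3+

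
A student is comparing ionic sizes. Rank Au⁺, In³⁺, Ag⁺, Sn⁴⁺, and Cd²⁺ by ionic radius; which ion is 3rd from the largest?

Sn⁴⁺ has 46 e⁻ (Z=50), In³⁺ has 46 e⁻ (Z=49), Cd²⁺ has 46 e⁻ (Z=48), Ag⁺ has 46 e⁻ (Z=47), Au⁺ has 78 e⁻ (Z=79). Sn⁴⁺ < In³⁺ (isoelectronic, higher Z=50 is smaller); In³⁺ < Cd²⁺ (both 46 e⁻, Z=49>48); Cd²⁺ < Ag⁺ (both 46 e⁻, Z=48>47); Ag⁺ < Au⁺ (same group, 1 shell fewer).
Ordering: Sn⁴⁺ < In³⁺ < Cd²⁺ < Ag⁺ < Au⁺. The 3rd largest is Cd²⁺.

Cd²⁺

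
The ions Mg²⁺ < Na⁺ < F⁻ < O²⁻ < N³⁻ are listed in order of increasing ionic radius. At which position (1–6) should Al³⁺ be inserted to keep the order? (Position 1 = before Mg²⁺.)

Each ion has 10 electrons. The ranking follows nuclear charge in reverse — greater Z gives a smaller radius. Al³⁺ (Z=13), Mg²⁺ (Z=12), Na⁺ (Z=11), F⁻ (Z=9), O²⁻ (Z=8), N³⁻ (Z=7).
Merged order: Al³⁺ < Mg²⁺ < Na⁺ < F⁻ < O²⁻ < N³⁻ — Al³⁺ is number 1.

1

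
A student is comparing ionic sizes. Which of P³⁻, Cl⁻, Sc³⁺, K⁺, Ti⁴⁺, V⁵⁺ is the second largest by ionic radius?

Cl⁻

These species are isoelectronic with 18 electrons. The only difference is the number of protons: V⁵⁺ (Z=23), Ti⁴⁺ (Z=22), Sc³⁺ (Z=21), K⁺ (Z=19), Cl⁻ (Z=17), P³⁻ (Z=15). The strongest nuclear pull (V⁵⁺) gives the smallest ion.
Full ascending order: V⁵⁺ < Ti⁴⁺ < Sc³⁺ < K⁺ < Cl⁻ < P³⁻. Counting from the largest, position 2 is Cl⁻.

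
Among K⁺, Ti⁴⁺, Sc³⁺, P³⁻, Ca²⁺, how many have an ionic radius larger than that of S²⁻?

1

These species are isoelectronic with 18 electrons. The only difference is the number of protons: Ti⁴⁺ (Z=22), Sc³⁺ (Z=21), Ca²⁺ (Z=20), K⁺ (Z=19), S²⁻ (Z=16), P³⁻ (Z=15). The strongest nuclear pull (Ti⁴⁺) gives the smallest ion.
Overall: Ti⁴⁺ < Sc³⁺ < Ca²⁺ < K⁺ < S²⁻ < P³⁻. S²⁻ has 4 below it and 1 above. So 1 is larger.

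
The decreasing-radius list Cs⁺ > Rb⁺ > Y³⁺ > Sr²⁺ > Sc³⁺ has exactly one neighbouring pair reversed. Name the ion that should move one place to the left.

Sr²⁺

The pair Y³⁺, Sr²⁺ is the wrong way round — both have 36 electrons but Z(Y)=39 > Z(Sr)=38, so Y³⁺ should be the smaller of the two. All other adjacent pairs agree with periodic trends, so Sr²⁺ is the misplaced ion.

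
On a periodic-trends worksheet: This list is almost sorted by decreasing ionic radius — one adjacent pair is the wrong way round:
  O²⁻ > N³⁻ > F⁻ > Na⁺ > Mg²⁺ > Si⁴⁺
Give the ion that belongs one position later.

O²⁻

Compare adjacent ions: they are isoelectronic (10 e⁻) and O has more protons than N (8 vs 7), making O²⁻ smaller — yet in this decreasing list O²⁻ sits before N³⁻. Nothing else is reversed, so O²⁻ should move one place to the right.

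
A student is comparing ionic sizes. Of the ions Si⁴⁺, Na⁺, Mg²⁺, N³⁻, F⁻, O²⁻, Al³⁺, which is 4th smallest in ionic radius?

All of these have 10 electrons (isoelectronic). With the same electron cloud, the ion with the most protons pulls it in tightest. Nuclear charges: Si⁴⁺ (Z=14), Al³⁺ (Z=13), Mg²⁺ (Z=12), Na⁺ (Z=11), F⁻ (Z=9), O²⁻ (Z=8), N³⁻ (Z=7). Highest Z is smallest.
Full ascending order: Si⁴⁺ < Al³⁺ < Mg²⁺ < Na⁺ < F⁻ < O²⁻ < N³⁻. Counting from the smallest, position 4 is Na⁺.

Na⁺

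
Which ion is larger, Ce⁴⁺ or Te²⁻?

All of these have 54 electrons (isoelectronic). With the same electron cloud, the ion with the most protons pulls it in tightest. Nuclear charges: Ce⁴⁺ (Z=58), Te²⁻ (Z=52). Highest Z is smallest.

Te²⁻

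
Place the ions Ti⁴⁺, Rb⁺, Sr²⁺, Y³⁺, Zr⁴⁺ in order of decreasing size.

Tabulating Z and e⁻: Ti⁴⁺ (Z=22, 18 e⁻), Zr⁴⁺ (Z=40, 36 e⁻), Y³⁺ (Z=39, 36 e⁻), Sr²⁺ (Z=38, 36 e⁻), Rb⁺ (Z=37, 36 e⁻). Ti⁴⁺ < Zr⁴⁺ (same group, 1 shell fewer); Zr⁴⁺ < Y³⁺ (both 36 e⁻, Z=40>39); Y³⁺ < Sr²⁺ (isoelectronic, higher Z=39 is smaller); Sr²⁺ < Rb⁺ (both 36 e⁻, Z=38>37).

Rb⁺ > Sr²⁺ > Y³⁺ > Zr⁴⁺ > Ti⁴⁺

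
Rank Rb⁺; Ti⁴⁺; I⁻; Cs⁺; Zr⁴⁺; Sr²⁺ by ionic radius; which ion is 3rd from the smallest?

Electron counts and nuclear charges: Ti⁴⁺ has 18 e⁻ (Z=22), Zr⁴⁺ has 36 e⁻ (Z=40), Sr²⁺ has 36 e⁻ (Z=38), Rb⁺ has 36 e⁻ (Z=37), Cs⁺ has 54 e⁻ (Z=55), I⁻ has 54 e⁻ (Z=53). Ti⁴⁺ < Zr⁴⁺ (same group, period 4 vs 5); Zr⁴⁺ < Sr²⁺ (both 36 e⁻, Z=40>38); Sr²⁺ < Rb⁺ (isoelectronic, higher Z=38 is smaller); Rb⁺ < Cs⁺ (same group, period 5 vs 6); Cs⁺ < I⁻ (isoelectronic, higher Z=55 is smaller).
That gives Ti⁴⁺ < Zr⁴⁺ < Sr²⁺ < Rb⁺ < Cs⁺ < I⁻. From the smallest end, number 3 is Sr²⁺.

Sr²⁺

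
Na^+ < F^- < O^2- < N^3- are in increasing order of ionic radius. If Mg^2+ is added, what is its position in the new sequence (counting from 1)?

1

Each ion has 10 electrons. The ranking follows nuclear charge in reverse — greater Z gives a smaller radius. Mg^2+ (Z=12), Na^+ (Z=11), F^- (Z=9), O^2- (Z=8), N^3- (Z=7).
Putting Mg^2+ in gives Mg^2+ < Na^+ < F^- < O^2- < N^3-; it lands at slot 1.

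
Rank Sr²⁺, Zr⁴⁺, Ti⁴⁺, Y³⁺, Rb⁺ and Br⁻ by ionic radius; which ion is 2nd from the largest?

Rb⁺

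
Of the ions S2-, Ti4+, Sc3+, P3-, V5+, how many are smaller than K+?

Isoelectronic series (18 e⁻ each). Size is set by nuclear charge: more protons means a smaller ion. V5+ (Z=23), Ti4+ (Z=22), Sc3+ (Z=21), K+ (Z=19), S2- (Z=16), P3- (Z=15).
Relative to K+, the ions that are smaller are V5+, Ti4+, Sc3+. Count: 3.

3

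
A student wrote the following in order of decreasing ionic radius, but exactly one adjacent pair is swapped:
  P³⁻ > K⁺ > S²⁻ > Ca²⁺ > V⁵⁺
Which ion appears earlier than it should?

Scanning neighbour by neighbour, only K⁺/S²⁻ violates a trend: K⁺ and S²⁻ share 18 electrons; the higher nuclear charge on K (Z=19) contracts it more, so K⁺ < S²⁻. That makes K⁺ the one sitting a position early relative to where it belongs.

K⁺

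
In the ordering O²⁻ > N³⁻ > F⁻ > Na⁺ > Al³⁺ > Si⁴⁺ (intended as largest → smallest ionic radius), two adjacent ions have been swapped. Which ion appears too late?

The pair O²⁻, N³⁻ is the wrong way round — they are isoelectronic (10 e⁻) and O has more protons than N (8 vs 7), making O²⁻ smaller. All other adjacent pairs agree with periodic trends, so N³⁻ is the misplaced ion.

N³⁻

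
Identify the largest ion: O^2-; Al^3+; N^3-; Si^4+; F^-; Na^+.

N^3-

Each ion has 10 electrons. The ranking follows nuclear charge in reverse — greater Z gives a smaller radius. Si^4+ (Z=14), Al^3+ (Z=13), Na^+ (Z=11), F^- (Z=9), O^2- (Z=8), N^3- (Z=7).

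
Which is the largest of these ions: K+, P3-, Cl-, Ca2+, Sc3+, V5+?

P3-

Isoelectronic series (18 e⁻ each). Size is set by nuclear charge: more protons means a smaller ion. V5+ (Z=23), Sc3+ (Z=21), Ca2+ (Z=20), K+ (Z=19), Cl- (Z=17), P3- (Z=15).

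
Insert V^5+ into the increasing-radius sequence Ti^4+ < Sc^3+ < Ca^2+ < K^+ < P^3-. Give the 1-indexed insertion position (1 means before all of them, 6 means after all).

All of these have 18 electrons (isoelectronic). With the same electron cloud, the ion with the most protons pulls it in tightest. Nuclear charges: V^5+ (Z=23), Ti^4+ (Z=22), Sc^3+ (Z=21), Ca^2+ (Z=20), K^+ (Z=19), P^3- (Z=15). Highest Z is smallest.
Putting V^5+ in gives V^5+ < Ti^4+ < Sc^3+ < Ca^2+ < K^+ < P^3-; it lands at slot 1.

1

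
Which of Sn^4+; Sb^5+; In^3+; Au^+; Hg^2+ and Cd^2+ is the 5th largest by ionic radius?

Sb^5+: 46 e⁻, Z=51, Sn^4+: 46 e⁻, Z=50, In^3+: 46 e⁻, Z=49, Cd^2+: 46 e⁻, Z=48, Hg^2+: 78 e⁻, Z=80, Au^+: 78 e⁻, Z=79. Sb^5+ < Sn^4+ (both 46 e⁻, Z=51>50); Sn^4+ < In^3+ (isoelectronic, higher Z=50 is smaller); In^3+ < Cd^2+ (both 46 e⁻, Z=49>48); Cd^2+ < Hg^2+ (same group, period 5 vs 6); Hg^2+ < Au^+ (both 78 e⁻, Z=80>79).
So the order is Sb^5+ < Sn^4+ < In^3+ < Cd^2+ < Hg^2+ < Au^+; the 5th-largest ion is Sn^4+.

Sn^4+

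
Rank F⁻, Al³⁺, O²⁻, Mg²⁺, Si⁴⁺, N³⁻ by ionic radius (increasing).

These species are isoelectronic with 10 electrons. The only difference is the number of protons: Si⁴⁺ (Z=14), Al³⁺ (Z=13), Mg²⁺ (Z=12), F⁻ (Z=9), O²⁻ (Z=8), N³⁻ (Z=7). The strongest nuclear pull (Si⁴⁺) gives the smallest ion.

Si⁴⁺ < Al³⁺ < Mg²⁺ < F⁻ < O²⁻ < N³⁻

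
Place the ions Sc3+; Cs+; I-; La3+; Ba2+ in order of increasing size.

Sc3+ < La3+ < Ba2+ < Cs+ < I-

Work out protons and electrons: Sc3+: 18 e⁻, Z=21, La3+: 54 e⁻, Z=57, Ba2+: 54 e⁻, Z=56, Cs+: 54 e⁻, Z=55, I-: 54 e⁻, Z=53. Sc3+ < La3+ (same group, 2 shells fewer); La3+ < Ba2+ (both 54 e⁻, Z=57>56); Ba2+ < Cs+ (both 54 e⁻, Z=56>55); Cs+ < I- (both 54 e⁻, Z=55>53).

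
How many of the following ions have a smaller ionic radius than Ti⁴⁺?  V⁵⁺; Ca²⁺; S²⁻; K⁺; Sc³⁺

1

Isoelectronic series (18 e⁻ each). Size is set by nuclear charge: more protons means a smaller ion. V⁵⁺ (Z=23), Ti⁴⁺ (Z=22), Sc³⁺ (Z=21), Ca²⁺ (Z=20), K⁺ (Z=19), S²⁻ (Z=16).
Overall: V⁵⁺ < Ti⁴⁺ < Sc³⁺ < Ca²⁺ < K⁺ < S²⁻. Ti⁴⁺ has 1 below it and 4 above. So 1 is smaller.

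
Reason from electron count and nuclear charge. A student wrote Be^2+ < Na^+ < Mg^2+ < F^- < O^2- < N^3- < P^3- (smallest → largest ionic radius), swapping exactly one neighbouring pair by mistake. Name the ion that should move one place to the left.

Mg^2+

Compare adjacent ions: both have 10 electrons but Z(Mg)=12 > Z(Na)=11, so Mg^2+ should be the smaller of the two — yet in this increasing list Na^+ sits before Mg^2+. Nothing else is reversed, so Mg^2+ should move one place to the left.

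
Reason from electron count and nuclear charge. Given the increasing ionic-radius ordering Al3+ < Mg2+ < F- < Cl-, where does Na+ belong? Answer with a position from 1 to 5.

Work out protons and electrons: Al3+: 10 e⁻, Z=13, Mg2+: 10 e⁻, Z=12, Na+: 10 e⁻, Z=11, F-: 10 e⁻, Z=9, Cl-: 18 e⁻, Z=17. Al3+ < Mg2+ (isoelectronic, higher Z=13 is smaller); Mg2+ < Na+ (both 10 e⁻, Z=12>11); Na+ < F- (both 10 e⁻, Z=11>9); F- < Cl- (same group, 1 shell fewer).
Merged order: Al3+ < Mg2+ < Na+ < F- < Cl- — Na+ is number 3.

3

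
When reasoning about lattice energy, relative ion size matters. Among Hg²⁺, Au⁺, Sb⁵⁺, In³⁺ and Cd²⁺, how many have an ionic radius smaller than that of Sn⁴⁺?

Electron counts and nuclear charges: Sb⁵⁺ has 46 e⁻ (Z=51), Sn⁴⁺ has 46 e⁻ (Z=50), In³⁺ has 46 e⁻ (Z=49), Cd²⁺ has 46 e⁻ (Z=48), Hg²⁺ has 78 e⁻ (Z=80), Au⁺ has 78 e⁻ (Z=79). Sb⁵⁺ < Sn⁴⁺ (isoelectronic, higher Z=51 is smaller); Sn⁴⁺ < In³⁺ (both 46 e⁻, Z=50>49); In³⁺ < Cd²⁺ (both 46 e⁻, Z=49>48); Cd²⁺ < Hg²⁺ (same group, period 5 vs 6); Hg²⁺ < Au⁺ (isoelectronic, higher Z=80 is smaller).
Ordering all of them (including Sn⁴⁺) by radius gives Sb⁵⁺ < Sn⁴⁺ < In³⁺ < Cd²⁺ < Hg²⁺ < Au⁺. So 1 is smaller.

1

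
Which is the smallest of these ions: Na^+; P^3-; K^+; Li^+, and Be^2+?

First list Z and electron count for each: Be^2+ has 2 e⁻ (Z=4), Li^+ has 2 e⁻ (Z=3), Na^+ has 10 e⁻ (Z=11), K^+ has 18 e⁻ (Z=19), P^3- has 18 e⁻ (Z=15). Be^2+ < Li^+ (isoelectronic, higher Z=4 is smaller); Li^+ < Na^+ (same group, period 2 vs 3); Na^+ < K^+ (same group, 1 shell fewer); K^+ < P^3- (isoelectronic, higher Z=19 is smaller).

Be^2+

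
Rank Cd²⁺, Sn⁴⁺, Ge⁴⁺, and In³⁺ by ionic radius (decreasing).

Cd²⁺ > In³⁺ > Sn⁴⁺ > Ge⁴⁺

First list Z and electron count for each: Ge⁴⁺: 28 e⁻, Z=32, Sn⁴⁺: 46 e⁻, Z=50, In³⁺: 46 e⁻, Z=49, Cd²⁺: 46 e⁻, Z=48. Ge⁴⁺ < Sn⁴⁺ (same group, period 4 vs 5); Sn⁴⁺ < In³⁺ (both 46 e⁻, Z=50>49); In³⁺ < Cd²⁺ (isoelectronic, higher Z=49 is smaller).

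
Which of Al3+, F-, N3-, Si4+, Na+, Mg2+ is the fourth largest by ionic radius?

Mg2+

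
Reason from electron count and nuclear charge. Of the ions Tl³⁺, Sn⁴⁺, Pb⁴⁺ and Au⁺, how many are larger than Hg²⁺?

Tabulating Z and e⁻: Sn⁴⁺ has 46 e⁻ (Z=50), Pb⁴⁺ has 78 e⁻ (Z=82), Tl³⁺ has 78 e⁻ (Z=81), Hg²⁺ has 78 e⁻ (Z=80), Au⁺ has 78 e⁻ (Z=79). Sn⁴⁺ < Pb⁴⁺ (same group, 1 shell fewer); Pb⁴⁺ < Tl³⁺ (both 78 e⁻, Z=82>81); Tl³⁺ < Hg²⁺ (isoelectronic, higher Z=81 is smaller); Hg²⁺ < Au⁺ (isoelectronic, higher Z=80 is smaller).
Placing each against Hg²⁺: smaller — Sn⁴⁺, Pb⁴⁺, Tl³⁺; larger — Au⁺. Count: 1.

1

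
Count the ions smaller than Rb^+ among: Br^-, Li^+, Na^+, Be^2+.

3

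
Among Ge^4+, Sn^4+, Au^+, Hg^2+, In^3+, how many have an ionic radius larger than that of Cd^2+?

2

Electron counts and nuclear charges: Ge^4+ (Z=32, 28 e⁻), Sn^4+ (Z=50, 46 e⁻), In^3+ (Z=49, 46 e⁻), Cd^2+ (Z=48, 46 e⁻), Hg^2+ (Z=80, 78 e⁻), Au^+ (Z=79, 78 e⁻). Ge^4+ < Sn^4+ (same group, 1 shell fewer); Sn^4+ < In^3+ (isoelectronic, higher Z=50 is smaller); In^3+ < Cd^2+ (isoelectronic, higher Z=49 is smaller); Cd^2+ < Hg^2+ (same group, 1 shell fewer); Hg^2+ < Au^+ (both 78 e⁻, Z=80>79).
Overall: Ge^4+ < Sn^4+ < In^3+ < Cd^2+ < Hg^2+ < Au^+. Cd^2+ has 3 below it and 2 above. That's 2.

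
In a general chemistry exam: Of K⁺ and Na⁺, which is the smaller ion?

Na⁺

Same group, same charge. Going down the group adds an extra shell of electrons, so the ion gets larger: Na⁺ is highest in the group and smallest.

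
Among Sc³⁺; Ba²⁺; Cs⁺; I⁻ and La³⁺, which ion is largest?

I⁻

Tabulating Z and e⁻: Sc³⁺ (Z=21, 18 e⁻), La³⁺ (Z=57, 54 e⁻), Ba²⁺ (Z=56, 54 e⁻), Cs⁺ (Z=55, 54 e⁻), I⁻ (Z=53, 54 e⁻). Sc³⁺ < La³⁺ (same group, 2 shells fewer); La³⁺ < Ba²⁺ (both 54 e⁻, Z=57>56); Ba²⁺ < Cs⁺ (isoelectronic, higher Z=56 is smaller); Cs⁺ < I⁻ (both 54 e⁻, Z=55>53).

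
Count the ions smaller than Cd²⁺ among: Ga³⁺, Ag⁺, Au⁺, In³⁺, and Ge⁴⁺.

Tabulating Z and e⁻: Ge⁴⁺ has 28 e⁻ (Z=32), Ga³⁺ has 28 e⁻ (Z=31), In³⁺ has 46 e⁻ (Z=49), Cd²⁺ has 46 e⁻ (Z=48), Ag⁺ has 46 e⁻ (Z=47), Au⁺ has 78 e⁻ (Z=79). Ge⁴⁺ < Ga³⁺ (isoelectronic, higher Z=32 is smaller); Ga³⁺ < In³⁺ (same group, period 4 vs 5); In³⁺ < Cd²⁺ (isoelectronic, higher Z=49 is smaller); Cd²⁺ < Ag⁺ (isoelectronic, higher Z=48 is smaller); Ag⁺ < Au⁺ (same group, 1 shell fewer).
Relative to Cd²⁺, the ions that are smaller are Ge⁴⁺, Ga³⁺, In³⁺. So 3 are smaller.

3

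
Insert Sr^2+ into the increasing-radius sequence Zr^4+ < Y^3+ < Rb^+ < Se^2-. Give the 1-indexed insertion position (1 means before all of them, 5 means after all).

3

Isoelectronic series (36 e⁻ each). Size is set by nuclear charge: more protons means a smaller ion. Zr^4+ (Z=40), Y^3+ (Z=39), Sr^2+ (Z=38), Rb^+ (Z=37), Se^2- (Z=34).
Putting Sr^2+ in gives Zr^4+ < Y^3+ < Sr^2+ < Rb^+ < Se^2-; it lands at slot 3.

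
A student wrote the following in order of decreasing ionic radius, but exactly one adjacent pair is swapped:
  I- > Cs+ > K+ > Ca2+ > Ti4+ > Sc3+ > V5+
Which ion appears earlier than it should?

Ti4+

Scanning neighbour by neighbour, only Ti4+/Sc3+ violates a trend: Ti4+ and Sc3+ share 18 electrons; the higher nuclear charge on Ti (Z=22) contracts it more, so Ti4+ < Sc3+. That makes Ti4+ the one sitting a position early relative to where it belongs.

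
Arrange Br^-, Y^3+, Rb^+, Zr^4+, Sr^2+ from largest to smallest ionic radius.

Br^- > Rb^+ > Sr^2+ > Y^3+ > Zr^4+

Each ion has 36 electrons. The ranking follows nuclear charge in reverse — greater Z gives a smaller radius. Zr^4+ (Z=40), Y^3+ (Z=39), Sr^2+ (Z=38), Rb^+ (Z=37), Br^- (Z=35).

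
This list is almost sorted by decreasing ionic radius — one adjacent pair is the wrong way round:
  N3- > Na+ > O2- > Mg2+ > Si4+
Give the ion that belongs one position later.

Na+

Compare adjacent ions: they are isoelectronic (10 e⁻) and Na has more protons than O (11 vs 8), making Na+ smaller — yet in this decreasing list Na+ sits before O2-. Nothing else is reversed, so Na+ should move one place to the right.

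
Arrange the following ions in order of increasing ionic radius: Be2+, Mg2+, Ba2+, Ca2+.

Be2+ < Mg2+ < Ca2+ < Ba2+

Same group, same charge. Going down the group adds an extra shell of electrons, so the ion gets larger: Be2+ is highest in the group and smallest.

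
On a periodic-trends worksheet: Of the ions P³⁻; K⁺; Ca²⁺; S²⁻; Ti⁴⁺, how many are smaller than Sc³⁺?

Isoelectronic series (18 e⁻ each). Size is set by nuclear charge: more protons means a smaller ion. Ti⁴⁺ (Z=22), Sc³⁺ (Z=21), Ca²⁺ (Z=20), K⁺ (Z=19), S²⁻ (Z=16), P³⁻ (Z=15).
Ordering all of them (including Sc³⁺) by radius gives Ti⁴⁺ < Sc³⁺ < Ca²⁺ < K⁺ < S²⁻ < P³⁻. That's 1.

1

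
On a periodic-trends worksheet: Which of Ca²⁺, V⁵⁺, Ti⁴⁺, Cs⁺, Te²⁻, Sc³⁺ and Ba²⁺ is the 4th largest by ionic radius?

Ca²⁺

First list Z and electron count for each: V⁵⁺ (Z=23, 18 e⁻), Ti⁴⁺ (Z=22, 18 e⁻), Sc³⁺ (Z=21, 18 e⁻), Ca²⁺ (Z=20, 18 e⁻), Ba²⁺ (Z=56, 54 e⁻), Cs⁺ (Z=55, 54 e⁻), Te²⁻ (Z=52, 54 e⁻). V⁵⁺ < Ti⁴⁺ (isoelectronic, higher Z=23 is smaller); Ti⁴⁺ < Sc³⁺ (both 18 e⁻, Z=22>21); Sc³⁺ < Ca²⁺ (both 18 e⁻, Z=21>20); Ca²⁺ < Ba²⁺ (same group, 2 shells fewer); Ba²⁺ < Cs⁺ (both 54 e⁻, Z=56>55); Cs⁺ < Te²⁻ (both 54 e⁻, Z=55>52).
Ordering: V⁵⁺ < Ti⁴⁺ < Sc³⁺ < Ca²⁺ < Ba²⁺ < Cs⁺ < Te²⁻. The 4th largest is Ca²⁺.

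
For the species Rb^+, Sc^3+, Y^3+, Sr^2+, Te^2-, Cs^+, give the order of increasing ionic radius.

Work out protons and electrons: Sc^3+ (Z=21, 18 e⁻), Y^3+ (Z=39, 36 e⁻), Sr^2+ (Z=38, 36 e⁻), Rb^+ (Z=37, 36 e⁻), Cs^+ (Z=55, 54 e⁻), Te^2- (Z=52, 54 e⁻). Sc^3+ < Y^3+ (same group, period 4 vs 5); Y^3+ < Sr^2+ (both 36 e⁻, Z=39>38); Sr^2+ < Rb^+ (both 36 e⁻, Z=38>37); Rb^+ < Cs^+ (same group, 1 shell fewer); Cs^+ < Te^2- (isoelectronic, higher Z=55 is smaller).

Sc^3+ < Y^3+ < Sr^2+ < Rb^+ < Cs^+ < Te^2-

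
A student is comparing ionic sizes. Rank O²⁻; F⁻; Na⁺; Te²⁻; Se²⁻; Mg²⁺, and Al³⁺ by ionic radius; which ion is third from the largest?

Al³⁺ has 10 e⁻ (Z=13), Mg²⁺ has 10 e⁻ (Z=12), Na⁺ has 10 e⁻ (Z=11), F⁻ has 10 e⁻ (Z=9), O²⁻ has 10 e⁻ (Z=8), Se²⁻ has 36 e⁻ (Z=34), Te²⁻ has 54 e⁻ (Z=52). Al³⁺ < Mg²⁺ (both 10 e⁻, Z=13>12); Mg²⁺ < Na⁺ (both 10 e⁻, Z=12>11); Na⁺ < F⁻ (isoelectronic, higher Z=11 is smaller); F⁻ < O²⁻ (isoelectronic, higher Z=9 is smaller); O²⁻ < Se²⁻ (same group, period 2 vs 4); Se²⁻ < Te²⁻ (same group, 1 shell fewer).
That gives Al³⁺ < Mg²⁺ < Na⁺ < F⁻ < O²⁻ < Se²⁻ < Te²⁻. From the largest end, number 3 is O²⁻.

O²⁻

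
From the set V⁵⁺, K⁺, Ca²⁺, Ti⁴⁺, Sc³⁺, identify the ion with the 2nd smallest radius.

All of these have 18 electrons (isoelectronic). With the same electron cloud, the ion with the most protons pulls it in tightest. Nuclear charges: V⁵⁺ (Z=23), Ti⁴⁺ (Z=22), Sc³⁺ (Z=21), Ca²⁺ (Z=20), K⁺ (Z=19). Highest Z is smallest.
Full ascending order: V⁵⁺ < Ti⁴⁺ < Sc³⁺ < Ca²⁺ < K⁺. Counting from the smallest, position 2 is Ti⁴⁺.

Ti⁴⁺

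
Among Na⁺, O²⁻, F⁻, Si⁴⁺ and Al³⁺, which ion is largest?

O²⁻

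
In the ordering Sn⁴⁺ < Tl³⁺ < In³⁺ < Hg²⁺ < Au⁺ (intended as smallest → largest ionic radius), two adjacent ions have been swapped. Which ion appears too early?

Scanning neighbour by neighbour, only Tl³⁺/In³⁺ violates a trend: both in group 13 with the same charge; In³⁺ (period 5) has the smaller radius. That makes Tl³⁺ the one sitting a position early relative to where it belongs.

Tl³⁺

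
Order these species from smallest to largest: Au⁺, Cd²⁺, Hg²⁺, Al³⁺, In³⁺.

Electron counts and nuclear charges: Al³⁺: 10 e⁻, Z=13, In³⁺: 46 e⁻, Z=49, Cd²⁺: 46 e⁻, Z=48, Hg²⁺: 78 e⁻, Z=80, Au⁺: 78 e⁻, Z=79. Al³⁺ < In³⁺ (same group, period 3 vs 5); In³⁺ < Cd²⁺ (isoelectronic, higher Z=49 is smaller); Cd²⁺ < Hg²⁺ (same group, period 5 vs 6); Hg²⁺ < Au⁺ (both 78 e⁻, Z=80>79).

Al³⁺ < In³⁺ < Cd²⁺ < Hg²⁺ < Au⁺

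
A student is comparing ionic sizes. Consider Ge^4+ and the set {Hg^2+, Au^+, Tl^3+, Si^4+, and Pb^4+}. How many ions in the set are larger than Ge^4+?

4

First list Z and electron count for each: Si^4+ (Z=14, 10 e⁻), Ge^4+ (Z=32, 28 e⁻), Pb^4+ (Z=82, 78 e⁻), Tl^3+ (Z=81, 78 e⁻), Hg^2+ (Z=80, 78 e⁻), Au^+ (Z=79, 78 e⁻). Si^4+ < Ge^4+ (same group, period 3 vs 4); Ge^4+ < Pb^4+ (same group, 2 shells fewer); Pb^4+ < Tl^3+ (isoelectronic, higher Z=82 is smaller); Tl^3+ < Hg^2+ (isoelectronic, higher Z=81 is smaller); Hg^2+ < Au^+ (both 78 e⁻, Z=80>79).
Placing each against Ge^4+: smaller — Si^4+; larger — Pb^4+, Tl^3+, Hg^2+, Au^+. That's 4.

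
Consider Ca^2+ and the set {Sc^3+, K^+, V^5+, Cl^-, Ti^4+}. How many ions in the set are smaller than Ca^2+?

3

Isoelectronic series (18 e⁻ each). Size is set by nuclear charge: more protons means a smaller ion. V^5+ (Z=23), Ti^4+ (Z=22), Sc^3+ (Z=21), Ca^2+ (Z=20), K^+ (Z=19), Cl^- (Z=17).
Relative to Ca^2+, the ions that are smaller are V^5+, Ti^4+, Sc^3+. That's 3.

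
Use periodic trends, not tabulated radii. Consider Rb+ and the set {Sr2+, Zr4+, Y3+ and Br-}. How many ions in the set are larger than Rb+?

1

All of these have 36 electrons (isoelectronic). With the same electron cloud, the ion with the most protons pulls it in tightest. Nuclear charges: Zr4+ (Z=40), Y3+ (Z=39), Sr2+ (Z=38), Rb+ (Z=37), Br- (Z=35). Highest Z is smallest.
Placing each against Rb+: smaller — Zr4+, Y3+, Sr2+; larger — Br-. So 1 is larger.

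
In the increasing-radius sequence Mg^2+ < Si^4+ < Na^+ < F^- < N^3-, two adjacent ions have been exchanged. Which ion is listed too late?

Scanning neighbour by neighbour, only Mg^2+/Si^4+ violates a trend: Si^4+ and Mg^2+ share 10 electrons; the higher nuclear charge on Si (Z=14) contracts it more, so Si^4+ < Mg^2+. That makes Si^4+ the one sitting a position late relative to where it belongs.

Si^4+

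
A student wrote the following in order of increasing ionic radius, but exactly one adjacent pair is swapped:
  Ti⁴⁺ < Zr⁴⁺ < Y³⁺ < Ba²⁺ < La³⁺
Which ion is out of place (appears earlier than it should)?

Ba²⁺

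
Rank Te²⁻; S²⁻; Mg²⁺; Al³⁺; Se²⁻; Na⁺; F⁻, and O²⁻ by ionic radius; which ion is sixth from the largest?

Work out protons and electrons: Al³⁺ (Z=13, 10 e⁻), Mg²⁺ (Z=12, 10 e⁻), Na⁺ (Z=11, 10 e⁻), F⁻ (Z=9, 10 e⁻), O²⁻ (Z=8, 10 e⁻), S²⁻ (Z=16, 18 e⁻), Se²⁻ (Z=34, 36 e⁻), Te²⁻ (Z=52, 54 e⁻). Al³⁺ < Mg²⁺ (both 10 e⁻, Z=13>12); Mg²⁺ < Na⁺ (both 10 e⁻, Z=12>11); Na⁺ < F⁻ (both 10 e⁻, Z=11>9); F⁻ < O²⁻ (both 10 e⁻, Z=9>8); O²⁻ < S²⁻ (same group, 1 shell fewer); S²⁻ < Se²⁻ (same group, 1 shell fewer); Se²⁻ < Te²⁻ (same group, period 4 vs 5).
Ordering: Al³⁺ < Mg²⁺ < Na⁺ < F⁻ < O²⁻ < S²⁻ < Se²⁻ < Te²⁻. The sixth largest is Na⁺.

Na⁺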